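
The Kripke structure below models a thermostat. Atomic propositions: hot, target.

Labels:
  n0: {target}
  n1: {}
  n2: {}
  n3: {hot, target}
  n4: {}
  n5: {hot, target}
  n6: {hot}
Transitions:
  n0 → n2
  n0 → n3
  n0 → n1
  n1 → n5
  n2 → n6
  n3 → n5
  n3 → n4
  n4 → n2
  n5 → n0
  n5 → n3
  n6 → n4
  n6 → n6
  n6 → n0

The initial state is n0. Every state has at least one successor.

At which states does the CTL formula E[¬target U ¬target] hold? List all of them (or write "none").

States satisfying ¬target: {n1, n2, n4, n6}.
States satisfying E[¬target U ¬target]: {n1, n2, n4, n6}.

{n1, n2, n4, n6}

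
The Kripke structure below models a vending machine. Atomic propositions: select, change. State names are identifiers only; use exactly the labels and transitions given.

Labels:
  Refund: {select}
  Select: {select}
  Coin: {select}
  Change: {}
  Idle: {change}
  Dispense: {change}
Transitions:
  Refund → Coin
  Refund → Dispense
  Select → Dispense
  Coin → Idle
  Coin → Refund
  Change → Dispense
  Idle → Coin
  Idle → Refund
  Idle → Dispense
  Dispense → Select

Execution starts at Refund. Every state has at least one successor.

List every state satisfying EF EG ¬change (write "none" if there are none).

States satisfying EG ¬change: {Refund, Coin}.
States satisfying EF EG ¬change: {Refund, Coin, Idle}.

{Refund, Coin, Idle}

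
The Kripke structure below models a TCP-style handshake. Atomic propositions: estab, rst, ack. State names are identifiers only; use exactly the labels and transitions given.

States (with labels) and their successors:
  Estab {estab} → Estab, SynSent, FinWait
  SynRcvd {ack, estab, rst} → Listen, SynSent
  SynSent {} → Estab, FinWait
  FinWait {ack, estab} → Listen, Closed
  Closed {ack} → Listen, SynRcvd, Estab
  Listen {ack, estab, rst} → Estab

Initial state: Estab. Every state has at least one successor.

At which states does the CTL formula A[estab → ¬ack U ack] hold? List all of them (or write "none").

States satisfying estab → ¬ack: {Estab, SynSent, Closed}.
States satisfying ack: {SynRcvd, FinWait, Closed, Listen}.
States satisfying A[estab → ¬ack U ack]: {SynRcvd, FinWait, Closed, Listen}.

{SynRcvd, FinWait, Closed, Listen}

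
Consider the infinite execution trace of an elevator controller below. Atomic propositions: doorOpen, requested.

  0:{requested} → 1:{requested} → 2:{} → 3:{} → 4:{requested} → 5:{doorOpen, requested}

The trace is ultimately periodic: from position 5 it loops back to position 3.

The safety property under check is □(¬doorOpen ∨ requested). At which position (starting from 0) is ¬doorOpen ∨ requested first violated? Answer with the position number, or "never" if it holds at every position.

never

¬doorOpen ∨ requested holds at every position 0..5, and those are all the positions the trace ever visits, so the invariant □(¬doorOpen ∨ requested) is never violated.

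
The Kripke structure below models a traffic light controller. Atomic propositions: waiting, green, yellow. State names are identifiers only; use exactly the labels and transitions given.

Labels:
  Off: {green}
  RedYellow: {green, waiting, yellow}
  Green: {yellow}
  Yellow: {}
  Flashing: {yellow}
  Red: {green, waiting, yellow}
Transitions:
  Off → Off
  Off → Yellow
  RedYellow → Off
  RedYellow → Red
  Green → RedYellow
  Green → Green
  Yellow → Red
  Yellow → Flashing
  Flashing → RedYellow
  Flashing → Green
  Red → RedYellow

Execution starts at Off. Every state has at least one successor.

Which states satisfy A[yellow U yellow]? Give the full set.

{RedYellow, Green, Flashing, Red}

States satisfying yellow: {RedYellow, Green, Flashing, Red}.
States satisfying A[yellow U yellow]: {RedYellow, Green, Flashing, Red}.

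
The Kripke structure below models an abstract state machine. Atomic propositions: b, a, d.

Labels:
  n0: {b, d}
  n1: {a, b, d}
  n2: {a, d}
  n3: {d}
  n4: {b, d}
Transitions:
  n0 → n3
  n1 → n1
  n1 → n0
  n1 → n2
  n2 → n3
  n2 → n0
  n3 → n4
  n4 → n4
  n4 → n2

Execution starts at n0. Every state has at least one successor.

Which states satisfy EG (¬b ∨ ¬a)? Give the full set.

States satisfying ¬b ∨ ¬a: {n0, n2, n3, n4}.
States satisfying EG (¬b ∨ ¬a): {n0, n2, n3, n4}.

{n0, n2, n3, n4}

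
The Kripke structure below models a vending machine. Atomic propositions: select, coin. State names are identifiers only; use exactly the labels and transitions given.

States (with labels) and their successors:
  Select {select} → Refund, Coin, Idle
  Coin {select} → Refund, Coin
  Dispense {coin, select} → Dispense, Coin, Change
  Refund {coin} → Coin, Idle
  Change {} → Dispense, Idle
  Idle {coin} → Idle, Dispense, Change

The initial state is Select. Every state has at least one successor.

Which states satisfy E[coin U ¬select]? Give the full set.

{Dispense, Refund, Change, Idle}

States satisfying coin: {Dispense, Refund, Idle}.
States satisfying ¬select: {Refund, Change, Idle}.
States satisfying E[coin U ¬select]: {Dispense, Refund, Change, Idle}.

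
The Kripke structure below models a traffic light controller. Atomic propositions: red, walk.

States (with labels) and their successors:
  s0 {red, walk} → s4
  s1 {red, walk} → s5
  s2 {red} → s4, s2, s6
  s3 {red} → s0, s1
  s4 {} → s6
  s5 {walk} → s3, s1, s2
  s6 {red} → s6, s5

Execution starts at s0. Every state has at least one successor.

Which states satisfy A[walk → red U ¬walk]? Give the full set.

{s0, s2, s3, s4, s6}

States satisfying walk → red: {s0, s1, s2, s3, s4, s6}.
States satisfying ¬walk: {s2, s3, s4, s6}.
States satisfying A[walk → red U ¬walk]: {s0, s2, s3, s4, s6}.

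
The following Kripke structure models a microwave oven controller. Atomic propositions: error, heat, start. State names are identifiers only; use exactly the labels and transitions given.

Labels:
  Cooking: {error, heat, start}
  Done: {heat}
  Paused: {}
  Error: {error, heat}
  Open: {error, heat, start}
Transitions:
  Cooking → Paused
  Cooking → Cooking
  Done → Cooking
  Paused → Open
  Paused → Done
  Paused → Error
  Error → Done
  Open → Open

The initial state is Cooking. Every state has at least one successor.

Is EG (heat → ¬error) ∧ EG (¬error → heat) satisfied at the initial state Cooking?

States satisfying heat → ¬error: {Done, Paused}.
States satisfying EG (heat → ¬error): ∅.
States satisfying ¬error → heat: {Cooking, Done, Error, Open}.
States satisfying EG (¬error → heat): {Cooking, Done, Error, Open}.
States satisfying EG (heat → ¬error) ∧ EG (¬error → heat): ∅.
Cooking ∉ Sat(EG (heat → ¬error) ∧ EG (¬error → heat)).

Violated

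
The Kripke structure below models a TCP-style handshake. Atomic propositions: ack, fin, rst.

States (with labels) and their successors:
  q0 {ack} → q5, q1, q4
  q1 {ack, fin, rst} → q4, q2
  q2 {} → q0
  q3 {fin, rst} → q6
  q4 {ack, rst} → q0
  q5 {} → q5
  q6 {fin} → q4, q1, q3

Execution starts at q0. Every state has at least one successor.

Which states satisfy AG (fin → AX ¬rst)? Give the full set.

{q5}

States satisfying fin → AX ¬rst: {q0, q2, q3, q4, q5}.
States satisfying AG (fin → AX ¬rst): {q5}.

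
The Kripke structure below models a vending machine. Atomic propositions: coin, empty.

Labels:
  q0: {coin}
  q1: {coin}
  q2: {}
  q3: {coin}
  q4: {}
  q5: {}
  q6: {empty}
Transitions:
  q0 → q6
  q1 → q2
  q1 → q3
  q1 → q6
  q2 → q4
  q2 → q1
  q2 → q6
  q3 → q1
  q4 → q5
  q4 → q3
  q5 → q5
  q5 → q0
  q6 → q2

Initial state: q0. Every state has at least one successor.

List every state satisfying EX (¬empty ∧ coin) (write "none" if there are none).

States satisfying ¬empty ∧ coin: {q0, q1, q3}.
States satisfying EX (¬empty ∧ coin): {q1, q2, q3, q4, q5}.

{q1, q2, q3, q4, q5}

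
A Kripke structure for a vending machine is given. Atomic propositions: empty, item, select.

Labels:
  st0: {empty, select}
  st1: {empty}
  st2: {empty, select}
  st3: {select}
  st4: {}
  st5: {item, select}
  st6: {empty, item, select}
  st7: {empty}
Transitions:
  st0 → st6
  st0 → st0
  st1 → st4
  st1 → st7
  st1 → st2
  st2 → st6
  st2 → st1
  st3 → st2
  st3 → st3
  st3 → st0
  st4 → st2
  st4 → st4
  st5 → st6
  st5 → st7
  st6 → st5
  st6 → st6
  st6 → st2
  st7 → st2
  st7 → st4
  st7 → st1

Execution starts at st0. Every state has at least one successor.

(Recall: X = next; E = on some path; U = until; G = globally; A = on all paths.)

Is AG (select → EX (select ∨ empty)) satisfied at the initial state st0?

States satisfying select → EX (select ∨ empty): {st0, st1, st2, st3, st4, st5, st6, st7}.
States satisfying AG (select → EX (select ∨ empty)): {st0, st1, st2, st3, st4, st5, st6, st7}.
Every state reachable from st0 satisfies select → EX (select ∨ empty).
st0 ∈ Sat(AG (select → EX (select ∨ empty))).

Yes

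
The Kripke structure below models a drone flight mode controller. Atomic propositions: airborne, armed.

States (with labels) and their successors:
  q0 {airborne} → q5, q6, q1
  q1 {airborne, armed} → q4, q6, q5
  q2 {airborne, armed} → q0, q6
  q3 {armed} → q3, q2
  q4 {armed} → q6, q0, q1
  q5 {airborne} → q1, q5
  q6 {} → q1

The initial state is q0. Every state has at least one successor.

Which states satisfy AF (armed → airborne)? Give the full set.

States satisfying armed → airborne: {q0, q1, q2, q5, q6}.
States satisfying AF (armed → airborne): {q0, q1, q2, q4, q5, q6}.

{q0, q1, q2, q4, q5, q6}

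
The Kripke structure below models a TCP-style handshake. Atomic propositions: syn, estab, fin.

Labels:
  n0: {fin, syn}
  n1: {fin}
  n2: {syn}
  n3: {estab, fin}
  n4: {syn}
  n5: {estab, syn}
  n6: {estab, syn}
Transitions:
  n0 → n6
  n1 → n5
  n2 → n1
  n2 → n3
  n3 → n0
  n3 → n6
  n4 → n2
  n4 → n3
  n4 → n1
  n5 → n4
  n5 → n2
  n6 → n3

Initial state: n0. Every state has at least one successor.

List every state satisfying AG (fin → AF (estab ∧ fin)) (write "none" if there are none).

States satisfying fin → AF (estab ∧ fin): {n0, n2, n3, n4, n5, n6}.
States satisfying AG (fin → AF (estab ∧ fin)): {n0, n3, n6}.

{n0, n3, n6}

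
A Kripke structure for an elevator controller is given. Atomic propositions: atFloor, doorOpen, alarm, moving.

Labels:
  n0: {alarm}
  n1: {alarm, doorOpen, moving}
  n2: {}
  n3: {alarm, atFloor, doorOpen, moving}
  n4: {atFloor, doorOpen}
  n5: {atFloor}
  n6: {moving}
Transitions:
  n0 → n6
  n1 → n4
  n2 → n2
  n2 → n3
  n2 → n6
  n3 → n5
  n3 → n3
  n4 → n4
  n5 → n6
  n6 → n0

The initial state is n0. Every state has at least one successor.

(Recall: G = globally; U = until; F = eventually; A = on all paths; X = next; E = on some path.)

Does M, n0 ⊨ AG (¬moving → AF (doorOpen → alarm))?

Holds

States satisfying ¬moving → AF (doorOpen → alarm): {n0, n1, n2, n3, n5, n6}.
States satisfying AG (¬moving → AF (doorOpen → alarm)): {n0, n2, n3, n5, n6}.
Every state reachable from n0 satisfies ¬moving → AF (doorOpen → alarm).
n0 ∈ Sat(AG (¬moving → AF (doorOpen → alarm))).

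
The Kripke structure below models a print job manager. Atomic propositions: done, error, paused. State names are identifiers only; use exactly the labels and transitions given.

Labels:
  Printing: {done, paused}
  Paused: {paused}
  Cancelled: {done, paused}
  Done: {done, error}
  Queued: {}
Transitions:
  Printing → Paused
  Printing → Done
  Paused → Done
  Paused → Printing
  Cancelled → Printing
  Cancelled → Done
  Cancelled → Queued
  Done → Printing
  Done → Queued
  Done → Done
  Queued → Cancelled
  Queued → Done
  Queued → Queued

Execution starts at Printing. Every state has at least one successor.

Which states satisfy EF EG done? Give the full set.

{Printing, Paused, Cancelled, Done, Queued}

States satisfying EG done: {Printing, Cancelled, Done}.
States satisfying EF EG done: {Printing, Paused, Cancelled, Done, Queued}.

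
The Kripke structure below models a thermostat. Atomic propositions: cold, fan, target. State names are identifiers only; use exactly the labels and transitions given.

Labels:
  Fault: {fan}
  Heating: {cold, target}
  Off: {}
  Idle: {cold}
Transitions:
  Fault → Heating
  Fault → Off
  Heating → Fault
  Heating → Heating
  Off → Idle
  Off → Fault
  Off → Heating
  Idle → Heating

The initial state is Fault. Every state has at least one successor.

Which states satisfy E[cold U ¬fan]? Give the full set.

States satisfying cold: {Heating, Idle}.
States satisfying ¬fan: {Heating, Off, Idle}.
States satisfying E[cold U ¬fan]: {Heating, Off, Idle}.

{Heating, Off, Idle}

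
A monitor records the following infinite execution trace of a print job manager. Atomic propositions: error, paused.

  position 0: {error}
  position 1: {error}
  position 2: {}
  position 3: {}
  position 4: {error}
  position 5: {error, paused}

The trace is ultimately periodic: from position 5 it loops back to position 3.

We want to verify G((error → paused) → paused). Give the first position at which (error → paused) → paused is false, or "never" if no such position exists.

2

Check (error → paused) → paused at each position in order: 0 ✓, 1 ✓.
At position 2 the labels are {}, so (error → paused) → paused is false there. This is the first violation.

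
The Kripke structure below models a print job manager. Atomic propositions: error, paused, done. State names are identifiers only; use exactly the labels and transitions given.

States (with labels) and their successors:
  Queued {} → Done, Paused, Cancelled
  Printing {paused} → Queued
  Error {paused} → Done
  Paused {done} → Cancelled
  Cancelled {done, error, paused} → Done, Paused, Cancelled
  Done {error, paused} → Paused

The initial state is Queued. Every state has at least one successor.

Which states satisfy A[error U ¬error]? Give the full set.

States satisfying error: {Cancelled, Done}.
States satisfying ¬error: {Queued, Printing, Error, Paused}.
States satisfying A[error U ¬error]: {Queued, Printing, Error, Paused, Done}.

{Queued, Printing, Error, Paused, Done}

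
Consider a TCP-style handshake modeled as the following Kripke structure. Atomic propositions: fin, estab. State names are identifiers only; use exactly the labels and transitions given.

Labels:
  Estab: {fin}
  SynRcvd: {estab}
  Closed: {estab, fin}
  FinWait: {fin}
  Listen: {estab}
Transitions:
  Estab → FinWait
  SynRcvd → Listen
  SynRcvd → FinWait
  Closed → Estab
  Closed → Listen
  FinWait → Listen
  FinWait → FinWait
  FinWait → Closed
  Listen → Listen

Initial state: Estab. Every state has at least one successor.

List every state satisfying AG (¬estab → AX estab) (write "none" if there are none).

States satisfying ¬estab → AX estab: {SynRcvd, Closed, Listen}.
States satisfying AG (¬estab → AX estab): {Listen}.

{Listen}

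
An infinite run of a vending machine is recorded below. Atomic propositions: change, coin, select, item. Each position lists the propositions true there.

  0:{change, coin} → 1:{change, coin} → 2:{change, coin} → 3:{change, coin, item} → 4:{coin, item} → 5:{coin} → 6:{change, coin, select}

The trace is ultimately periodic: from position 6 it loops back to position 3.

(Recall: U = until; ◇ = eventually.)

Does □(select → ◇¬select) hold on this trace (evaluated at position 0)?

select → ◇¬select holds at every position 0..6, and those are all positions ever visited, so □(select → ◇¬select) holds.
Positions where select holds: 6.
Check ◇¬select at each: 6→ok.

Satisfied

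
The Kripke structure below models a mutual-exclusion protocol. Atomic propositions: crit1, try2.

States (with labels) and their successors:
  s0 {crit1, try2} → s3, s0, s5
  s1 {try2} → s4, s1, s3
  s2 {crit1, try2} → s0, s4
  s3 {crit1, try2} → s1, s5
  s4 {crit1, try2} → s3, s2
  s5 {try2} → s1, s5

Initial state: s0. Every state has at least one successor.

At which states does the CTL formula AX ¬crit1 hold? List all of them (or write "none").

States satisfying ¬crit1: {s1, s5}.
States satisfying AX ¬crit1: {s3, s5}.

{s3, s5}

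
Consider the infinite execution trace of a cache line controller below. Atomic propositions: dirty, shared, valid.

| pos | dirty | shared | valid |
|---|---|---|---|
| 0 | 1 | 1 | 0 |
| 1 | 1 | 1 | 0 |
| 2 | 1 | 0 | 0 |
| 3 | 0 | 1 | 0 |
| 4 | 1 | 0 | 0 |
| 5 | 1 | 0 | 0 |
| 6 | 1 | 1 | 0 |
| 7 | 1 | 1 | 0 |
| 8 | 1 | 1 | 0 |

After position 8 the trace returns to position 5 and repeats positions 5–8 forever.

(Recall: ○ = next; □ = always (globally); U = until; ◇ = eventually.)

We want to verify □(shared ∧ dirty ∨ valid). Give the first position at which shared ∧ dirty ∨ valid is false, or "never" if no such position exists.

2

Check shared ∧ dirty ∨ valid at each position in order: 0 ✓, 1 ✓.
At position 2 the labels are {dirty}, so shared ∧ dirty ∨ valid is false there. This is the first violation.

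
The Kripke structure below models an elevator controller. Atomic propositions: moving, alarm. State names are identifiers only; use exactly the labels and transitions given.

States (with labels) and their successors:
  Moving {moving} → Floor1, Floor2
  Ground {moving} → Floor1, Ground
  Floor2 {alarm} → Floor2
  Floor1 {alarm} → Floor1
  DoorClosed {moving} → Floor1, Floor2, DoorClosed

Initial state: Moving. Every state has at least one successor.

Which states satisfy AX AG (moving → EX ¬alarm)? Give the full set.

States satisfying AG (moving → EX ¬alarm): {Ground, Floor2, Floor1, DoorClosed}.
States satisfying AX AG (moving → EX ¬alarm): {Moving, Ground, Floor2, Floor1, DoorClosed}.

{Moving, Ground, Floor2, Floor1, DoorClosed}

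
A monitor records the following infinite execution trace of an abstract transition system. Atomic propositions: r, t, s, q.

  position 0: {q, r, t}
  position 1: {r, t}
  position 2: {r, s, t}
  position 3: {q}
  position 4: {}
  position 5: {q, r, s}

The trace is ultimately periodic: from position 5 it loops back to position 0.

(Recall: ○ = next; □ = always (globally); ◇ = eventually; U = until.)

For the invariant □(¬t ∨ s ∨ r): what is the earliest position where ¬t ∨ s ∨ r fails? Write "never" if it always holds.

¬t ∨ s ∨ r holds at every position 0..5, and those are all the positions the trace ever visits, so the invariant □(¬t ∨ s ∨ r) is never violated.

never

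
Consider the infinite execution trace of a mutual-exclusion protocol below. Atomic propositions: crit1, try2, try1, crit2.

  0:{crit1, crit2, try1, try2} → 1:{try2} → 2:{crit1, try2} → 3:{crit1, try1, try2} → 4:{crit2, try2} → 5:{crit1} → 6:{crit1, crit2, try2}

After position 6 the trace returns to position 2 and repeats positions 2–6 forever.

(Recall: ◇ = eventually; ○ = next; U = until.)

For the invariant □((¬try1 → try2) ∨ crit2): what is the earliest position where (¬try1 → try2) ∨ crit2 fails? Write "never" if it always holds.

5

Check (¬try1 → try2) ∨ crit2 at each position in order: 0 ✓, 1 ✓, 2 ✓, 3 ✓, 4 ✓.
At position 5 the labels are {crit1}, so (¬try1 → try2) ∨ crit2 is false there. This is the first violation.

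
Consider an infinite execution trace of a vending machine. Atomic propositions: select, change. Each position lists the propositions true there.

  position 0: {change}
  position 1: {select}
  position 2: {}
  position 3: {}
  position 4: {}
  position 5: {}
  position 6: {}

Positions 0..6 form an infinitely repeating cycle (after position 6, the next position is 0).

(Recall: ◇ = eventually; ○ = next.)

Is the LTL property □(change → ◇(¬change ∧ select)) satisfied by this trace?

change → ◇(¬change ∧ select) holds at every position 0..6, and those are all positions ever visited, so □(change → ◇(¬change ∧ select)) holds.
Positions where change holds: 0.
Check ◇(¬change ∧ select) at each: 0→ok.

Holds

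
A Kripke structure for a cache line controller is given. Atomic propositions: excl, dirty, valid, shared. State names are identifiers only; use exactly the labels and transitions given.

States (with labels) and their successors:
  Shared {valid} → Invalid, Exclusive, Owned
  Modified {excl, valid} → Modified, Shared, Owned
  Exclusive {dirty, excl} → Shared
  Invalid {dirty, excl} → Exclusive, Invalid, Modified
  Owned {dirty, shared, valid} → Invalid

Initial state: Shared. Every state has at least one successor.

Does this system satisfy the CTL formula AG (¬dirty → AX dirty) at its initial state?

No

States satisfying ¬dirty → AX dirty: {Shared, Exclusive, Invalid, Owned}.
States satisfying AG (¬dirty → AX dirty): ∅.
Modified is reachable from Shared and violates ¬dirty → AX dirty, so AG fails at Shared.
Shared ∉ Sat(AG (¬dirty → AX dirty)).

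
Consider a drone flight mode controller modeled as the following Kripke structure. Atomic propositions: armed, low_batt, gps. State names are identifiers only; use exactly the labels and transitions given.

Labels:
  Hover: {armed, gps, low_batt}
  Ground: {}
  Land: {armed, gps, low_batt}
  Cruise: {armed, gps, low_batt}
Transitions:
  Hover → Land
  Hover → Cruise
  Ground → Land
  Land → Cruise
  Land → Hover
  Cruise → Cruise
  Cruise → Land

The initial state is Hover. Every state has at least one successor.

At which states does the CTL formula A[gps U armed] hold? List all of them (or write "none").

States satisfying gps: {Hover, Land, Cruise}.
States satisfying armed: {Hover, Land, Cruise}.
States satisfying A[gps U armed]: {Hover, Land, Cruise}.

{Hover, Land, Cruise}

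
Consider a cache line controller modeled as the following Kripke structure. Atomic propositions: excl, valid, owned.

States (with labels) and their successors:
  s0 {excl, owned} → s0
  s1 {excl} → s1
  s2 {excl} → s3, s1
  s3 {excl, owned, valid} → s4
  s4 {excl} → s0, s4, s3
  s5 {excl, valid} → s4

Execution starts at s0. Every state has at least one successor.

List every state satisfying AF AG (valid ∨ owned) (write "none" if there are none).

States satisfying AG (valid ∨ owned): {s0}.
States satisfying AF AG (valid ∨ owned): {s0}.

{s0}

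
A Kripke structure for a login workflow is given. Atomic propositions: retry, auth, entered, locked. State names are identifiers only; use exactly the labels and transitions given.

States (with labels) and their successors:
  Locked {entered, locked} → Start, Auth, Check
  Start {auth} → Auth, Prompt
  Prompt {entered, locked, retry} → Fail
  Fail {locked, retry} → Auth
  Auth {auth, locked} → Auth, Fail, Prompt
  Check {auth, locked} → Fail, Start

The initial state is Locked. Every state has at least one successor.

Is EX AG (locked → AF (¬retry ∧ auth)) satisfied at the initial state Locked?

Yes

States satisfying AG (locked → AF (¬retry ∧ auth)): {Locked, Start, Prompt, Fail, Auth, Check}.
States satisfying EX AG (locked → AF (¬retry ∧ auth)): {Locked, Start, Prompt, Fail, Auth, Check}.
Locked ∈ Sat(EX AG (locked → AF (¬retry ∧ auth))).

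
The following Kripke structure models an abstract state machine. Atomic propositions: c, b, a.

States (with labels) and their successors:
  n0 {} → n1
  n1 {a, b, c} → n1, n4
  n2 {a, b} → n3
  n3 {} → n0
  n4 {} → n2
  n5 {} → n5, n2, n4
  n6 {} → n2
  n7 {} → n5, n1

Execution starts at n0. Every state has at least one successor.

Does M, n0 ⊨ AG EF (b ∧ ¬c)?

Yes

States satisfying EF (b ∧ ¬c): {n0, n1, n2, n3, n4, n5, n6, n7}.
States satisfying AG EF (b ∧ ¬c): {n0, n1, n2, n3, n4, n5, n6, n7}.
Every state reachable from n0 satisfies EF (b ∧ ¬c).
n0 ∈ Sat(AG EF (b ∧ ¬c)).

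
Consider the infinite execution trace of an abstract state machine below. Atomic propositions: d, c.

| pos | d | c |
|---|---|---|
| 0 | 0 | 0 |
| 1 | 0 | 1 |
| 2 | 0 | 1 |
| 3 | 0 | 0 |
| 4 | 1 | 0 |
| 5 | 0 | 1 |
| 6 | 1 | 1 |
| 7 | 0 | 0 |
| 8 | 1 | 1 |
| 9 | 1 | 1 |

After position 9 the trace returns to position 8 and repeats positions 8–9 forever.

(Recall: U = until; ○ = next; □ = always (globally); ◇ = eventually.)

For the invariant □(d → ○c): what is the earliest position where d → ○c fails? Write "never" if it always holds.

Check d → ○c at each position in order: 0 ✓, 1 ✓, 2 ✓, 3 ✓, 4 ✓, 5 ✓.
At position 6 the labels are {c, d} and the next position 7 has {}, so d → ○c is false there. This is the first violation.

6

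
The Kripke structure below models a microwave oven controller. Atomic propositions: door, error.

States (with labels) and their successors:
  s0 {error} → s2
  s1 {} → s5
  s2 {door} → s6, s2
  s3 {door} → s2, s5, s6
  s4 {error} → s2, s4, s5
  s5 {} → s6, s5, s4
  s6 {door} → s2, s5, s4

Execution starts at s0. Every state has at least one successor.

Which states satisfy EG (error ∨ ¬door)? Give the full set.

{s1, s4, s5}

States satisfying error ∨ ¬door: {s0, s1, s4, s5}.
States satisfying EG (error ∨ ¬door): {s1, s4, s5}.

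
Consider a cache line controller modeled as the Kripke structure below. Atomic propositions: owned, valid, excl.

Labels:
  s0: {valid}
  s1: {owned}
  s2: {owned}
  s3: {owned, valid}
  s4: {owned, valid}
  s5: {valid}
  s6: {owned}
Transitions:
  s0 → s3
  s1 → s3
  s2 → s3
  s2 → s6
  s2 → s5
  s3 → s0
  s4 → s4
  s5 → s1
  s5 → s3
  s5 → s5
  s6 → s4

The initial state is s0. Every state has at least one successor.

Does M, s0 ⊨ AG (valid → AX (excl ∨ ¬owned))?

Violated

States satisfying valid → AX (excl ∨ ¬owned): {s1, s2, s3, s6}.
States satisfying AG (valid → AX (excl ∨ ¬owned)): ∅.
s0 is reachable from s0 and violates valid → AX (excl ∨ ¬owned), so AG fails at s0.
s0 ∉ Sat(AG (valid → AX (excl ∨ ¬owned))).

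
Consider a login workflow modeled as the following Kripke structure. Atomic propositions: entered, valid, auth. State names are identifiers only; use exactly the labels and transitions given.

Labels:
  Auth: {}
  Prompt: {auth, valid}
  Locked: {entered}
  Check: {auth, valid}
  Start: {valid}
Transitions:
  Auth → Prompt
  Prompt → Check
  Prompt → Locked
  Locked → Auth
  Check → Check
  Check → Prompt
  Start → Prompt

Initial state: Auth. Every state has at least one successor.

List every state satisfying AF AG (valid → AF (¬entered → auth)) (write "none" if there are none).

{Auth, Prompt, Locked, Check, Start}

States satisfying AG (valid → AF (¬entered → auth)): {Auth, Prompt, Locked, Check, Start}.
States satisfying AF AG (valid → AF (¬entered → auth)): {Auth, Prompt, Locked, Check, Start}.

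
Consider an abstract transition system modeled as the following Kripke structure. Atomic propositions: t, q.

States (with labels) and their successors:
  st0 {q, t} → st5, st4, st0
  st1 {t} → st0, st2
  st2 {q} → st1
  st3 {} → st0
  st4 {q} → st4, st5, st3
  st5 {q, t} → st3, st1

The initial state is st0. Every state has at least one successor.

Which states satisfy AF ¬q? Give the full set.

States satisfying ¬q: {st1, st3}.
States satisfying AF ¬q: {st1, st2, st3, st5}.

{st1, st2, st3, st5}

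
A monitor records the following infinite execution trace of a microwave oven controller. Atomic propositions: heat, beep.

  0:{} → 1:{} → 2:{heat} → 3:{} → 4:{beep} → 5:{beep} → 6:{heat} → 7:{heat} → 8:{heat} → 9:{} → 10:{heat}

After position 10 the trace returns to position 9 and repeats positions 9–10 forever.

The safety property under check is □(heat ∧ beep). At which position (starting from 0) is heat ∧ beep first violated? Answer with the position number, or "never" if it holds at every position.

0

At position 0 the labels are {}, so heat ∧ beep is false there. This is the first violation.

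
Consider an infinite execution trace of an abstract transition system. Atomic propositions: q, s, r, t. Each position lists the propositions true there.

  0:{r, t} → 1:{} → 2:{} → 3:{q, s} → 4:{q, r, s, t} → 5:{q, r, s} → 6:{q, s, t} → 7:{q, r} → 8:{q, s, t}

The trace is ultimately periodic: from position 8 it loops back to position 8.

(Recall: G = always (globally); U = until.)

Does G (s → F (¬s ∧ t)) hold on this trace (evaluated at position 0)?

No

s → F (¬s ∧ t) must hold at every position from 0 onward. It fails at position 3, so G (s → F (¬s ∧ t)) is false.
Positions where s holds: 3, 4, 5, 6, 8.
Check F (¬s ∧ t) at each: 3→fails, 4→fails, 5→fails, 6→fails, 8→fails.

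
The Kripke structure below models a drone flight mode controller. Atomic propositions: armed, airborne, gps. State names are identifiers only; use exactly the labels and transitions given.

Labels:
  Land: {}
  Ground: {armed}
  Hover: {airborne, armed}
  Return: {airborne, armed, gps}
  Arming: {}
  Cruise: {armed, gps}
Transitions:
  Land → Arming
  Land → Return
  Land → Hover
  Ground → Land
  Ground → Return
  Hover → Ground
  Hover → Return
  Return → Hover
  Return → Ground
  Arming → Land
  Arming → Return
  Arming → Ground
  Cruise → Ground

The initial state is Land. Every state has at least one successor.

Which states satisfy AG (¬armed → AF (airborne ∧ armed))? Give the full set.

States satisfying ¬armed → AF (airborne ∧ armed): {Ground, Hover, Return, Cruise}.
States satisfying AG (¬armed → AF (airborne ∧ armed)): ∅.

none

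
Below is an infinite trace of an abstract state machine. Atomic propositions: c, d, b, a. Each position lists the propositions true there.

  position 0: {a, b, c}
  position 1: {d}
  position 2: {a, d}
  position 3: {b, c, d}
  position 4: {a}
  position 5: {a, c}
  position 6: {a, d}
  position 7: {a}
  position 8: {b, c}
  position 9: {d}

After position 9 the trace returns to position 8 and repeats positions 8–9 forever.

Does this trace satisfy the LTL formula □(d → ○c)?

No

d → ○c must hold at every position from 0 onward. It fails at position 1, so □(d → ○c) is false.
Positions where d holds: 1, 2, 3, 6, 9.
Check ○c at each: 1→fails, 2→ok, 3→fails, 6→fails, 9→ok.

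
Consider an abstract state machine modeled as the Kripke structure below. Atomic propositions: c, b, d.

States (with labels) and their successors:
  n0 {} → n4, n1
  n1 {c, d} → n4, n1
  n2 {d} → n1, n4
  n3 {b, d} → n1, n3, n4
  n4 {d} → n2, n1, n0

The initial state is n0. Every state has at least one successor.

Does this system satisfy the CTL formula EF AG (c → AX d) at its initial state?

Yes

States satisfying AG (c → AX d): {n0, n1, n2, n3, n4}.
States satisfying EF AG (c → AX d): {n0, n1, n2, n3, n4}.
Some path from n0 reaches a state where AG (c → AX d) holds.
n0 ∈ Sat(EF AG (c → AX d)).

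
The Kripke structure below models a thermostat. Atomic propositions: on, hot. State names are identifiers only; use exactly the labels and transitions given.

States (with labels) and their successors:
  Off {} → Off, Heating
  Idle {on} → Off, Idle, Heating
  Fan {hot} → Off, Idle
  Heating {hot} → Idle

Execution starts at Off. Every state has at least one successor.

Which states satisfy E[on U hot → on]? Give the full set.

States satisfying on: {Idle}.
States satisfying hot → on: {Off, Idle}.
States satisfying E[on U hot → on]: {Off, Idle}.

{Off, Idle}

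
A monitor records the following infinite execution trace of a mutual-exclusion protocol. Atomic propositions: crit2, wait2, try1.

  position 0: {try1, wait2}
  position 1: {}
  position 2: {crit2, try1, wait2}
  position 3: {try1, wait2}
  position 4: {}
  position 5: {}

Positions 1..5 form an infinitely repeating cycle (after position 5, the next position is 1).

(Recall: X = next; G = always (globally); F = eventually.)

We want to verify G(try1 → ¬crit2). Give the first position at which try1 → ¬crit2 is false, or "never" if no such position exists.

2

Check try1 → ¬crit2 at each position in order: 0 ✓, 1 ✓.
At position 2 the labels are {crit2, try1, wait2}, so try1 → ¬crit2 is false there. This is the first violation.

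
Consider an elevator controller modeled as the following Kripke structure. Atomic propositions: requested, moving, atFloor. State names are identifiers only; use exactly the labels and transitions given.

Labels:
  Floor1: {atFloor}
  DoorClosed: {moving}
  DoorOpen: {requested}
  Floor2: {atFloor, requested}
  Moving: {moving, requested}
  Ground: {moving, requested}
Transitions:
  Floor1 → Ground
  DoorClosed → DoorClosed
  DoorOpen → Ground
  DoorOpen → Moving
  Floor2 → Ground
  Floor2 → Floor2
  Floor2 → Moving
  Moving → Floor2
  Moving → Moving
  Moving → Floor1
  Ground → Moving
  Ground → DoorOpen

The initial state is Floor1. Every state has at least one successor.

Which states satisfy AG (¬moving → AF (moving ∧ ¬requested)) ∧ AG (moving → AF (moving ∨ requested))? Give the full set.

{DoorClosed}

States satisfying ¬moving → AF (moving ∧ ¬requested): {DoorClosed, Moving, Ground}.
States satisfying AG (¬moving → AF (moving ∧ ¬requested)): {DoorClosed}.
States satisfying moving → AF (moving ∨ requested): {Floor1, DoorClosed, DoorOpen, Floor2, Moving, Ground}.
States satisfying AG (moving → AF (moving ∨ requested)): {Floor1, DoorClosed, DoorOpen, Floor2, Moving, Ground}.
States satisfying AG (¬moving → AF (moving ∧ ¬requested)) ∧ AG (moving → AF (moving ∨ requested)): {DoorClosed}.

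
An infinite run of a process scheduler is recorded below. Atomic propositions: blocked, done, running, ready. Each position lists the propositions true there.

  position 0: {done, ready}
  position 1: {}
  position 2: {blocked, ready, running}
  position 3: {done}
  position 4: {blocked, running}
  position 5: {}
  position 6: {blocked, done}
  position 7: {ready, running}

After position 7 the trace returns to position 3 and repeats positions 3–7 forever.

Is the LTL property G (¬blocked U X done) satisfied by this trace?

¬blocked U X done must hold at every position from 0 onward. It fails at position 3, so G (¬blocked U X done) is false.

No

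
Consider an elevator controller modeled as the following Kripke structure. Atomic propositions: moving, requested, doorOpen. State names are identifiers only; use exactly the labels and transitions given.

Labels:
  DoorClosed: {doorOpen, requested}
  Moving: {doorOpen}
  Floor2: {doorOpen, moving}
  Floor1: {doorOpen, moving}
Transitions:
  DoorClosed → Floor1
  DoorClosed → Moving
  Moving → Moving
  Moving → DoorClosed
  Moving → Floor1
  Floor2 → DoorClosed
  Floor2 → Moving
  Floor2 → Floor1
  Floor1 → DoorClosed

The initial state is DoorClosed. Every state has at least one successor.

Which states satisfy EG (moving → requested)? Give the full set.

{DoorClosed, Moving}

States satisfying moving → requested: {DoorClosed, Moving}.
States satisfying EG (moving → requested): {DoorClosed, Moving}.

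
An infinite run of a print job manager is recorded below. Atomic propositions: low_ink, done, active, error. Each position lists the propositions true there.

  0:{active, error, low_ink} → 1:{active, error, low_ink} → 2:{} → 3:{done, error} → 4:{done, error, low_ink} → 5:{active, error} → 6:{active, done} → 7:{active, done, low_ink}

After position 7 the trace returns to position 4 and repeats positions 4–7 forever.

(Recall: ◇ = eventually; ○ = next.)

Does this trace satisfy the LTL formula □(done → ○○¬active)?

done → ○○¬active must hold at every position from 0 onward. It fails at position 3, so □(done → ○○¬active) is false.
Positions where done holds: 3, 4, 6, 7.
Check ○○¬active at each: 3→fails, 4→fails, 6→ok, 7→fails.

Violated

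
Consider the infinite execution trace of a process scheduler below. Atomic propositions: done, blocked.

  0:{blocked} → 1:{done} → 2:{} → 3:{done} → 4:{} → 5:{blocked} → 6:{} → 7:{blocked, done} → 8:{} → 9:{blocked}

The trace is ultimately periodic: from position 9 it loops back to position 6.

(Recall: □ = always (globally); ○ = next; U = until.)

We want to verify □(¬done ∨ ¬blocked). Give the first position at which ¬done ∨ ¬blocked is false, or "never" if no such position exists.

7

Check ¬done ∨ ¬blocked at each position in order: 0 ✓, 1 ✓, 2 ✓, 3 ✓, 4 ✓, 5 ✓, 6 ✓.
At position 7 the labels are {blocked, done}, so ¬done ∨ ¬blocked is false there. This is the first violation.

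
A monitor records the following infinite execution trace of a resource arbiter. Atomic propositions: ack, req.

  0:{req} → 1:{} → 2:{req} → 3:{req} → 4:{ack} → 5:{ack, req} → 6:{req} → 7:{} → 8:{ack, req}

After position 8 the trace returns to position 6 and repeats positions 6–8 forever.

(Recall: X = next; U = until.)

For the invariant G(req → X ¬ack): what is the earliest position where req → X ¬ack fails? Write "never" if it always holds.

Check req → X ¬ack at each position in order: 0 ✓, 1 ✓, 2 ✓.
At position 3 the labels are {req} and the next position 4 has {ack}, so req → X ¬ack is false there. This is the first violation.

3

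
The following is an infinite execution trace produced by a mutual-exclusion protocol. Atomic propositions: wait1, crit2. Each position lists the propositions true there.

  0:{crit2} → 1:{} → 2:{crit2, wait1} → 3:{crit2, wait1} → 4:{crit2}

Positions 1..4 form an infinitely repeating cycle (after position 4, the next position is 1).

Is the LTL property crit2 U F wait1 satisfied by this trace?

Walking from position 0: F wait1 first holds at position 0, and crit2 holds at every earlier position along the way, so crit2 U F wait1 holds.

Holds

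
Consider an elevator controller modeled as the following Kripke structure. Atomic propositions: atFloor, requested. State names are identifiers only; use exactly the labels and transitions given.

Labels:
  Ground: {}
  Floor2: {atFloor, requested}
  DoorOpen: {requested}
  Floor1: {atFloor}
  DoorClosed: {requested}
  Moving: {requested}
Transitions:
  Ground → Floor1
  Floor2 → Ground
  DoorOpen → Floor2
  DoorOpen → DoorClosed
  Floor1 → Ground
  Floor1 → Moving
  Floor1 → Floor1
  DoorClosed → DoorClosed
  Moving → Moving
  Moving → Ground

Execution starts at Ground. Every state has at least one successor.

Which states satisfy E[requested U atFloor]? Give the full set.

{Floor2, DoorOpen, Floor1}

States satisfying requested: {Floor2, DoorOpen, DoorClosed, Moving}.
States satisfying atFloor: {Floor2, Floor1}.
States satisfying E[requested U atFloor]: {Floor2, DoorOpen, Floor1}.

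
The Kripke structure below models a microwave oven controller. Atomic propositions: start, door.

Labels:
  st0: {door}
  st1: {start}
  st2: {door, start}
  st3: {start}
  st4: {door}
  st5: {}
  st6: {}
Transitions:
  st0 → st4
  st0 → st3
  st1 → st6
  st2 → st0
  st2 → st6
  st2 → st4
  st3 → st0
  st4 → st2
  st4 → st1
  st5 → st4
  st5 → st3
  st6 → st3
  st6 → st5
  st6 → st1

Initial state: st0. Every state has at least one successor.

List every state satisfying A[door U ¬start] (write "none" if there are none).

{st0, st2, st4, st5, st6}

States satisfying door: {st0, st2, st4}.
States satisfying ¬start: {st0, st4, st5, st6}.
States satisfying A[door U ¬start]: {st0, st2, st4, st5, st6}.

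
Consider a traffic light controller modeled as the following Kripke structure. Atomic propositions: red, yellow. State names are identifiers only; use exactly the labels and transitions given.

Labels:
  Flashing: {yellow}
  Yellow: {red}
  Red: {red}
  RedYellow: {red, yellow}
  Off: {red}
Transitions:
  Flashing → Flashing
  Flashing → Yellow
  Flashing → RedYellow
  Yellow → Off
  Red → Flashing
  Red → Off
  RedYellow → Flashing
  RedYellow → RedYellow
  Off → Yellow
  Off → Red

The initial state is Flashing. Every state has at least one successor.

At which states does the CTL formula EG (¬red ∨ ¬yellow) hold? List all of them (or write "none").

{Flashing, Yellow, Red, Off}

States satisfying ¬red ∨ ¬yellow: {Flashing, Yellow, Red, Off}.
States satisfying EG (¬red ∨ ¬yellow): {Flashing, Yellow, Red, Off}.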